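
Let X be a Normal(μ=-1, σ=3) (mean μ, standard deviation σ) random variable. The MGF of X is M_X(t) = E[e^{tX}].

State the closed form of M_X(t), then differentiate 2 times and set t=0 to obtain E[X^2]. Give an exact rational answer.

M_X(t) = e^(9*t^2/2 - t)
M′(t) = 9*t*e^(-t)*e^(9*t^2/2) - e^(-t)*e^(9*t^2/2)
M′′(t) = (81*t^2*e^(9*t^2/2) - 18*t*e^(9*t^2/2) + 10*e^(9*t^2/2))*e^(-t)

E[X^2] = M′′(0) = 10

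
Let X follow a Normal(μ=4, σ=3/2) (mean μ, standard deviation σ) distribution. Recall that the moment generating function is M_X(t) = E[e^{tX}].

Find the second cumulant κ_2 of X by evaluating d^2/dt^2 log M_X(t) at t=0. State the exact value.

κ_2 = K^(2)(0) = 9/4

M_X(t) = e^(9*t^2/8 + 4*t)
K_X(t) = log M_X(t) = 9*t^2/8 + 4*t
K^(2)(t) = 9/4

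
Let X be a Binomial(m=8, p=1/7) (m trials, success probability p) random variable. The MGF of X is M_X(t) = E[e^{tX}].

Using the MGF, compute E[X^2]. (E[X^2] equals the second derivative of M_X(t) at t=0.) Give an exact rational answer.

E[X^2] = d^2M/dt^2 |_{t=0} = 16/7

M_X(t) = (e^(t)/7 + 6/7)^8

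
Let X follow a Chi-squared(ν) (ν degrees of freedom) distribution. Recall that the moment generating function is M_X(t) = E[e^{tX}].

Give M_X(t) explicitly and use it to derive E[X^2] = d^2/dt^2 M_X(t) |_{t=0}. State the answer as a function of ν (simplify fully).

M_X(t) = (1 - 2*t)^(-ν/2)
dM/dt = -ν/(2*t*(1 - 2*t)^(ν/2) - (1 - 2*t)^(ν/2))
d^2M/dt^2 = (ν^2 + 2*ν)/(4*t^2*(1 - 2*t)^(ν/2) - 4*t*(1 - 2*t)^(ν/2) + (1 - 2*t)^(ν/2))

E[X^2] = d^2M/dt^2 |_{t=0} = ν*(ν + 2)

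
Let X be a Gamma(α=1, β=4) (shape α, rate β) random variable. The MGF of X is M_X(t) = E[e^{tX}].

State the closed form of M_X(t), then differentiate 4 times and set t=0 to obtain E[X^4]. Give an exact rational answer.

E[X^4] = D^4[M](0) = 3/32

M_X(t) = 4/(4 - t)
D^4[M](t) = -96/(t^5 - 20*t^4 + 160*t^3 - 640*t^2 + 1280*t - 1024)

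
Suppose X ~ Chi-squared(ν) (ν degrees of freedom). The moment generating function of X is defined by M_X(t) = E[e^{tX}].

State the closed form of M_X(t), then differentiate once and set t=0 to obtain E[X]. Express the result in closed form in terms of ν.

M_X(t) = (1 - 2*t)^(-ν/2)
D[M](t) = -ν/(2*t*(1 - 2*t)^(ν/2) - (1 - 2*t)^(ν/2))

E[X] = D[M](0) = ν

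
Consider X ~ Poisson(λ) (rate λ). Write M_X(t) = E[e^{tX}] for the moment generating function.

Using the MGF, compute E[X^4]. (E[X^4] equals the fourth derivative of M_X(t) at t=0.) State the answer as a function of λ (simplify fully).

M_X(t) = e^(λ*(e^(t) - 1))
D^4[M](t) = (λ^4*e^(4*t)*e^(λ*e^(t)) + 6*λ^3*e^(3*t)*e^(λ*e^(t)) + 7*λ^2*e^(2*t)*e^(λ*e^(t)) + λ*e^(t)*e^(λ*e^(t)))*e^(-λ)

E[X^4] = D^4[M](0) = λ*(λ^3 + 6*λ^2 + 7*λ + 1)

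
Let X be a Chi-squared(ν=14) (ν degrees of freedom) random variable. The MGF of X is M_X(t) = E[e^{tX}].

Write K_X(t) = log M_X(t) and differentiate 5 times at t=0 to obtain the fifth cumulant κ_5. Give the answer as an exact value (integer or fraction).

M_X(t) = (1 - 2*t)^(-7)
K_X(t) = log M_X(t) = -7*log(1 - 2*t)
K′(t) = -14/(2*t - 1)
K′′(t) = 28/(4*t^2 - 4*t + 1)
K′′′(t) = -112/(8*t^3 - 12*t^2 + 6*t - 1)
K′′′′(t) = 672/(16*t^4 - 32*t^3 + 24*t^2 - 8*t + 1)
K′′′′′(t) = -5376/(32*t^5 - 80*t^4 + 80*t^3 - 40*t^2 + 10*t - 1)

κ_5 = K′′′′′(0) = 5376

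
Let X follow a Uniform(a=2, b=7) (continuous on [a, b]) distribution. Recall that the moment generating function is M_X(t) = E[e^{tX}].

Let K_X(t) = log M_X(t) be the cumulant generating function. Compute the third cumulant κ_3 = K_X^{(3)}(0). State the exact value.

κ_3 = K^(3)(0) = 0

M_X(t) = (e^(7*t) - e^(2*t))/(5*t)
K_X(t) = log M_X(t) = -log(t) + log(e^(7*t) - e^(2*t)) - log(5)
K^(3)(t) = (125*t^3*e^(10*t) + 125*t^3*e^(5*t) - 2*e^(15*t) + 6*e^(10*t) - 6*e^(5*t) + 2)/(t^3*e^(15*t) - 3*t^3*e^(10*t) + 3*t^3*e^(5*t) - t^3)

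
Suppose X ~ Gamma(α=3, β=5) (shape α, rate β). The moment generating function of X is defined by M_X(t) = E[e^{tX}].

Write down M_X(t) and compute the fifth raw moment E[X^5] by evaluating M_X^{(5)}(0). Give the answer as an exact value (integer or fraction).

E[X^5] = d^5M/dt^5 |_{t=0} = 504/625

M_X(t) = 125/(5 - t)^3
dM/dt = 375/(t^4 - 20*t^3 + 150*t^2 - 500*t + 625)
d^2M/dt^2 = -1500/(t^5 - 25*t^4 + 250*t^3 - 1250*t^2 + 3125*t - 3125)
d^3M/dt^3 = 7500/(t^6 - 30*t^5 + 375*t^4 - 2500*t^3 + 9375*t^2 - 18750*t + 15625)
d^4M/dt^4 = -45000/(t^7 - 35*t^6 + 525*t^5 - 4375*t^4 + 21875*t^3 - 65625*t^2 + 109375*t - 78125)
d^5M/dt^5 = 315000/(t^8 - 40*t^7 + 700*t^6 - 7000*t^5 + 43750*t^4 - 175000*t^3 + 437500*t^2 - 625000*t + 390625)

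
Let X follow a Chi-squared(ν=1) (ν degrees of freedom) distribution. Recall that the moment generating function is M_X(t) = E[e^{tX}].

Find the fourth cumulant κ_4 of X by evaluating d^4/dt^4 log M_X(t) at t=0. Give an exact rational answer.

κ_4 = K^(4)(0) = 48

M_X(t) = 1/√(1 - 2*t)
K_X(t) = log M_X(t) = -log(1 - 2*t)/2
K^(4)(t) = 48/(16*t^4 - 32*t^3 + 24*t^2 - 8*t + 1)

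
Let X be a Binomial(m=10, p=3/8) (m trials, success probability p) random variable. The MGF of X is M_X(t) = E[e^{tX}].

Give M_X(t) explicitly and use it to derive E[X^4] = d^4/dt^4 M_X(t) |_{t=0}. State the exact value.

M_X(t) = (3*e^(t)/8 + 5/8)^10

E[X^4] = M^(4)(0) = 107475/256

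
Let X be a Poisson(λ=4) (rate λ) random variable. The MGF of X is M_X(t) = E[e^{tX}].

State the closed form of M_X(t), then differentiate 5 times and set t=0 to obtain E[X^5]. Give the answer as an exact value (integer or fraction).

E[X^5] = d^5M/dt^5 |_{t=0} = 5428

M_X(t) = e^(4*e^(t) - 4)
dM/dt = 4*e^(-4)*e^(t)*e^(4*e^(t))
d^2M/dt^2 = (16*e^(2*t)*e^(4*e^(t)) + 4*e^(t)*e^(4*e^(t)))*e^(-4)
d^3M/dt^3 = (64*e^(3*t)*e^(4*e^(t)) + 48*e^(2*t)*e^(4*e^(t)) + 4*e^(t)*e^(4*e^(t)))*e^(-4)
d^4M/dt^4 = (256*e^(4*t)*e^(4*e^(t)) + 384*e^(3*t)*e^(4*e^(t)) + 112*e^(2*t)*e^(4*e^(t)) + 4*e^(t)*e^(4*e^(t)))*e^(-4)
d^5M/dt^5 = (1024*e^(5*t)*e^(4*e^(t)) + 2560*e^(4*t)*e^(4*e^(t)) + 1600*e^(3*t)*e^(4*e^(t)) + 240*e^(2*t)*e^(4*e^(t)) + 4*e^(t)*e^(4*e^(t)))*e^(-4)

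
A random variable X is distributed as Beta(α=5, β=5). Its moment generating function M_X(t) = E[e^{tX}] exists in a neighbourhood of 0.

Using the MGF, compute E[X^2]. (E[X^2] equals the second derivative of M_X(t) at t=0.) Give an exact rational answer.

E[X^2] = d^2M/dt^2 |_{t=0} = 3/11

M_X(t) = ₁F₁(5; 10; t)
dM/dt = ₁F₁(6; 11; t)/2
d^2M/dt^2 = 3*₁F₁(7; 12; t)/11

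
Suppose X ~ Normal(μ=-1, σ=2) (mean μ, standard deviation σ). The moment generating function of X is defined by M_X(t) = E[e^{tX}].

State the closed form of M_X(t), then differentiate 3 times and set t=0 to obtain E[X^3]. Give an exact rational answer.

M_X(t) = e^(2*t^2 - t)
M^(3)(t) = (64*t^3*e^(2*t^2) - 48*t^2*e^(2*t^2) + 60*t*e^(2*t^2) - 13*e^(2*t^2))*e^(-t)

E[X^3] = M^(3)(0) = -13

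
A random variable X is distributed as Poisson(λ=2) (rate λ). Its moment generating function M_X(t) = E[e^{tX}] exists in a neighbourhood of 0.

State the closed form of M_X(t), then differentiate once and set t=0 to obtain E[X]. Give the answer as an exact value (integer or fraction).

M_X(t) = e^(2*e^(t) - 2)
M^(1)(t) = 2*e^(-2)*e^(t)*e^(2*e^(t))

E[X] = M^(1)(0) = 2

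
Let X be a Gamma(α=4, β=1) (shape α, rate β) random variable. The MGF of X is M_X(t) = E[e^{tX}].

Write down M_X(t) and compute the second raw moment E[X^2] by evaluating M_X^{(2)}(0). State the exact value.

E[X^2] = D^2[M](0) = 20

M_X(t) = (1 - t)^(-4)
D^2[M](t) = 20/(t^6 - 6*t^5 + 15*t^4 - 20*t^3 + 15*t^2 - 6*t + 1)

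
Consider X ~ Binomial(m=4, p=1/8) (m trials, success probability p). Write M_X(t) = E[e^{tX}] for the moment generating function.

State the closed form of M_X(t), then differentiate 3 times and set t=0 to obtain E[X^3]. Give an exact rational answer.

M_X(t) = (e^(t)/8 + 7/8)^4
D^3[M](t) = e^(4*t)/64 + 189*e^(3*t)/1024 + 147*e^(2*t)/256 + 343*e^(t)/1024

E[X^3] = D^3[M](0) = 71/64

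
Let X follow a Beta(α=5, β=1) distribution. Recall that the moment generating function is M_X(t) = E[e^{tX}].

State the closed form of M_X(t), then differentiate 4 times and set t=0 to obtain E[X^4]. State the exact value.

E[X^4] = M′′′′(0) = 5/9

M_X(t) = ₁F₁(5; 6; t)
M′(t) = 5*₁F₁(6; 7; t)/6
M′′(t) = 5*₁F₁(7; 8; t)/7
M′′′(t) = 5*₁F₁(8; 9; t)/8
M′′′′(t) = 5*₁F₁(9; 10; t)/9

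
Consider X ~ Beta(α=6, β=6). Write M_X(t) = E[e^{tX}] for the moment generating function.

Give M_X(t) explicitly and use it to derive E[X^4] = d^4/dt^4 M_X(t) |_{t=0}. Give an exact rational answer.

M_X(t) = ₁F₁(6; 12; t)
M′(t) = ₁F₁(7; 13; t)/2
M′′(t) = 7*₁F₁(8; 14; t)/26
M′′′(t) = 2*₁F₁(9; 15; t)/13
M′′′′(t) = 6*₁F₁(10; 16; t)/65

E[X^4] = M′′′′(0) = 6/65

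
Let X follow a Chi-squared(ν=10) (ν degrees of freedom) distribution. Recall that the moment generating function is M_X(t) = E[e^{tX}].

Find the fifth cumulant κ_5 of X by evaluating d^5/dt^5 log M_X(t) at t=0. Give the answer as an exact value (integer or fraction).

M_X(t) = (1 - 2*t)^(-5)
K_X(t) = log M_X(t) = -5*log(1 - 2*t)
K′(t) = -10/(2*t - 1)
K′′(t) = 20/(4*t^2 - 4*t + 1)
K′′′(t) = -80/(8*t^3 - 12*t^2 + 6*t - 1)
K′′′′(t) = 480/(16*t^4 - 32*t^3 + 24*t^2 - 8*t + 1)
K′′′′′(t) = -3840/(32*t^5 - 80*t^4 + 80*t^3 - 40*t^2 + 10*t - 1)

κ_5 = K′′′′′(0) = 3840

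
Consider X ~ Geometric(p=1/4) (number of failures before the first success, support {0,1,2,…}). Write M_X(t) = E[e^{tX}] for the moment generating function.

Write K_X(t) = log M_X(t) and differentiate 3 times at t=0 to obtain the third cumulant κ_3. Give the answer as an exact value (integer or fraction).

M_X(t) = 1/(4*(1 - 3*e^(t)/4))
K_X(t) = log M_X(t) = -log(1 - 3*e^(t)/4) - 2*log(2)
dK/dt = -3*e^(t)/(3*e^(t) - 4)
d^2K/dt^2 = 12*e^(t)/(9*e^(2*t) - 24*e^(t) + 16)
d^3K/dt^3 = (-36*e^(2*t) - 48*e^(t))/(27*e^(3*t) - 108*e^(2*t) + 144*e^(t) - 64)

κ_3 = d^3K/dt^3 |_{t=0} = 84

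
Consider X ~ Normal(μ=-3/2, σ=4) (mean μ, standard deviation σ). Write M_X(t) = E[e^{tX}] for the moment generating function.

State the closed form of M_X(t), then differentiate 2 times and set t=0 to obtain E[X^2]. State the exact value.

E[X^2] = d^2M/dt^2 |_{t=0} = 73/4

M_X(t) = e^(8*t^2 - 3*t/2)
dM/dt = 16*t*e^(-3*t/2)*e^(8*t^2) - 3*e^(-3*t/2)*e^(8*t^2)/2
d^2M/dt^2 = (1024*t^2*e^(8*t^2) - 192*t*e^(8*t^2) + 73*e^(8*t^2))*e^(-3*t/2)/4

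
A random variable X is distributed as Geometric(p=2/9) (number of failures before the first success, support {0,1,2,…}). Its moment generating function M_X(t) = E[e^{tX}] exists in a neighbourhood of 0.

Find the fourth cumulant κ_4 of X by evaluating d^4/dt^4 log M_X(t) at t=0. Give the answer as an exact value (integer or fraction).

M_X(t) = 2/(9*(1 - 7*e^(t)/9))
K_X(t) = log M_X(t) = -log(1 - 7*e^(t)/9) - 2*log(3) + log(2)
K′(t) = -7*e^(t)/(7*e^(t) - 9)
K′′(t) = 63*e^(t)/(49*e^(2*t) - 126*e^(t) + 81)
K′′′(t) = (-441*e^(2*t) - 567*e^(t))/(343*e^(3*t) - 1323*e^(2*t) + 1701*e^(t) - 729)
K′′′′(t) = (3087*e^(3*t) + 15876*e^(2*t) + 5103*e^(t))/(2401*e^(4*t) - 12348*e^(3*t) + 23814*e^(2*t) - 20412*e^(t) + 6561)

κ_4 = K′′′′(0) = 12033/8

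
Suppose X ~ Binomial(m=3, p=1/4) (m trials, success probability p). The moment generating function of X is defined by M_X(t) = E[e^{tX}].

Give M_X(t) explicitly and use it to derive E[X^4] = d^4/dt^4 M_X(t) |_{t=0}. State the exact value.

M_X(t) = (e^(t)/4 + 3/4)^3
D^4[M](t) = 81*e^(3*t)/64 + 9*e^(2*t)/4 + 27*e^(t)/64

E[X^4] = D^4[M](0) = 63/16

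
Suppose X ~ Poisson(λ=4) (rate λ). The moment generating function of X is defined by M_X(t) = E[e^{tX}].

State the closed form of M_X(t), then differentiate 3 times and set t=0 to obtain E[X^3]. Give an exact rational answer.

M_X(t) = e^(4*e^(t) - 4)
dM/dt = 4*e^(-4)*e^(t)*e^(4*e^(t))
d^2M/dt^2 = (16*e^(2*t)*e^(4*e^(t)) + 4*e^(t)*e^(4*e^(t)))*e^(-4)
d^3M/dt^3 = (64*e^(3*t)*e^(4*e^(t)) + 48*e^(2*t)*e^(4*e^(t)) + 4*e^(t)*e^(4*e^(t)))*e^(-4)

E[X^3] = d^3M/dt^3 |_{t=0} = 116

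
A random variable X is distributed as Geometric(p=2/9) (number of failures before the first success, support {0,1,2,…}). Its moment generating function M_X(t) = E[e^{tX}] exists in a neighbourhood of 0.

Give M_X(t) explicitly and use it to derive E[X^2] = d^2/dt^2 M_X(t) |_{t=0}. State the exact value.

E[X^2] = D^2[M](0) = 28

M_X(t) = 2/(9*(1 - 7*e^(t)/9))
D^2[M](t) = (-98*e^(2*t) - 126*e^(t))/(343*e^(3*t) - 1323*e^(2*t) + 1701*e^(t) - 729)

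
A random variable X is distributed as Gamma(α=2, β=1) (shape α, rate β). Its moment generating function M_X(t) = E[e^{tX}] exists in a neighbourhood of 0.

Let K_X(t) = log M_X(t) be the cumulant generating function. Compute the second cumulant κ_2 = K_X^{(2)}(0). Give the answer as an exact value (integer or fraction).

κ_2 = D^2[K](0) = 2

M_X(t) = (1 - t)^(-2)
K_X(t) = log M_X(t) = -2*log(1 - t)
D^2[K](t) = 2/(t^2 - 2*t + 1)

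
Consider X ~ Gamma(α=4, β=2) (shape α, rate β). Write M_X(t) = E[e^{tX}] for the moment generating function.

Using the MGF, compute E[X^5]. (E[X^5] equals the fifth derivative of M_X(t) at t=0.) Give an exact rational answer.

E[X^5] = d^5M/dt^5 |_{t=0} = 210

M_X(t) = 16/(2 - t)^4
dM/dt = -64/(t^5 - 10*t^4 + 40*t^3 - 80*t^2 + 80*t - 32)
d^2M/dt^2 = 320/(t^6 - 12*t^5 + 60*t^4 - 160*t^3 + 240*t^2 - 192*t + 64)
d^3M/dt^3 = -1920/(t^7 - 14*t^6 + 84*t^5 - 280*t^4 + 560*t^3 - 672*t^2 + 448*t - 128)
d^4M/dt^4 = 13440/(t^8 - 16*t^7 + 112*t^6 - 448*t^5 + 1120*t^4 - 1792*t^3 + 1792*t^2 - 1024*t + 256)
d^5M/dt^5 = -107520/(t^9 - 18*t^8 + 144*t^7 - 672*t^6 + 2016*t^5 - 4032*t^4 + 5376*t^3 - 4608*t^2 + 2304*t - 512)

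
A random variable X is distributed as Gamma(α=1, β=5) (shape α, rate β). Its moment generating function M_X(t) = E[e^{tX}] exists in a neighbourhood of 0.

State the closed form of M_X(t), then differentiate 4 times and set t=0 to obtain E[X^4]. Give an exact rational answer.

M_X(t) = 5/(5 - t)
M′(t) = 5/(t^2 - 10*t + 25)
M′′(t) = -10/(t^3 - 15*t^2 + 75*t - 125)
M′′′(t) = 30/(t^4 - 20*t^3 + 150*t^2 - 500*t + 625)
M′′′′(t) = -120/(t^5 - 25*t^4 + 250*t^3 - 1250*t^2 + 3125*t - 3125)

E[X^4] = M′′′′(0) = 24/625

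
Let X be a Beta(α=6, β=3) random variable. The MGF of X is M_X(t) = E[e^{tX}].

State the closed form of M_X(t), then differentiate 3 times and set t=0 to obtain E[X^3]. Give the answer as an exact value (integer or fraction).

M_X(t) = ₁F₁(6; 9; t)
M′(t) = 2*₁F₁(7; 10; t)/3
M′′(t) = 7*₁F₁(8; 11; t)/15
M′′′(t) = 56*₁F₁(9; 12; t)/165

E[X^3] = M′′′(0) = 56/165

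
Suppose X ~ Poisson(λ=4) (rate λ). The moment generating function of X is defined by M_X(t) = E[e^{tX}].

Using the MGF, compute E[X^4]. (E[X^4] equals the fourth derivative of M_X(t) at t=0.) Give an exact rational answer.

E[X^4] = D^4[M](0) = 756

M_X(t) = e^(4*e^(t) - 4)
D^4[M](t) = (256*e^(4*t)*e^(4*e^(t)) + 384*e^(3*t)*e^(4*e^(t)) + 112*e^(2*t)*e^(4*e^(t)) + 4*e^(t)*e^(4*e^(t)))*e^(-4)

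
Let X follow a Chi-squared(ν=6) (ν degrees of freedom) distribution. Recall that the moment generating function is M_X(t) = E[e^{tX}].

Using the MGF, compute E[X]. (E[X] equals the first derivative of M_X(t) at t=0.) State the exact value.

M_X(t) = (1 - 2*t)^(-3)
M^(1)(t) = 6/(16*t^4 - 32*t^3 + 24*t^2 - 8*t + 1)

E[X] = M^(1)(0) = 6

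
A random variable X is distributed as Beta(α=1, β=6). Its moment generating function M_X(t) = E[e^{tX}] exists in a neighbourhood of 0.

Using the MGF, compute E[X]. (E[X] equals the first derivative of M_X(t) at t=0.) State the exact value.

E[X] = dM/dt |_{t=0} = 1/7

M_X(t) = ₁F₁(1; 7; t)
dM/dt = ₁F₁(2; 8; t)/7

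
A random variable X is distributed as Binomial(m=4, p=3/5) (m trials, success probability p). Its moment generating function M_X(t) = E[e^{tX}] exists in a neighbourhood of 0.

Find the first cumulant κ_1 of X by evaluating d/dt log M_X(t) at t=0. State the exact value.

κ_1 = D[K](0) = 12/5

M_X(t) = (3*e^(t)/5 + 2/5)^4
K_X(t) = log M_X(t) = 4*log(3*e^(t)/5 + 2/5)
D[K](t) = 12*e^(t)/(3*e^(t) + 2)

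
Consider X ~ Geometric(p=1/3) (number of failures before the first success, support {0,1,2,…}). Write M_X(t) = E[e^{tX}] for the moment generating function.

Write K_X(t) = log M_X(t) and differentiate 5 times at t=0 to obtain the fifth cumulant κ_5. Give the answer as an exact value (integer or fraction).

κ_5 = D^5[K](0) = 2190

M_X(t) = 1/(3*(1 - 2*e^(t)/3))
K_X(t) = log M_X(t) = -log(1 - 2*e^(t)/3) - log(3)
D^5[K](t) = (-48*e^(4*t) - 792*e^(3*t) - 1188*e^(2*t) - 162*e^(t))/(32*e^(5*t) - 240*e^(4*t) + 720*e^(3*t) - 1080*e^(2*t) + 810*e^(t) - 243)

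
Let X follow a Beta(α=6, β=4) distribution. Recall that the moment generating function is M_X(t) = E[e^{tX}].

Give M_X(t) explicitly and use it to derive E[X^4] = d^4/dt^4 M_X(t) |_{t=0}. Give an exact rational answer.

E[X^4] = M′′′′(0) = 126/715

M_X(t) = ₁F₁(6; 10; t)
M′(t) = 3*₁F₁(7; 11; t)/5
M′′(t) = 21*₁F₁(8; 12; t)/55
M′′′(t) = 14*₁F₁(9; 13; t)/55
M′′′′(t) = 126*₁F₁(10; 14; t)/715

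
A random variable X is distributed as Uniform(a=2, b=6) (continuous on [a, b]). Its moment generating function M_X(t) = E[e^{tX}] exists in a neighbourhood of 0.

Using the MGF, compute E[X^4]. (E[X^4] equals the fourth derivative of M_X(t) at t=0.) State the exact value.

E[X^4] = D^4[M](0) = 1936/5

M_X(t) = (e^(6*t) - e^(2*t))/(4*t)
D^4[M](t) = (324*t^4*e^(6*t) - 4*t^4*e^(2*t) - 216*t^3*e^(6*t) + 8*t^3*e^(2*t) + 108*t^2*e^(6*t) - 12*t^2*e^(2*t) - 36*t*e^(6*t) + 12*t*e^(2*t) + 6*e^(6*t) - 6*e^(2*t))/t^5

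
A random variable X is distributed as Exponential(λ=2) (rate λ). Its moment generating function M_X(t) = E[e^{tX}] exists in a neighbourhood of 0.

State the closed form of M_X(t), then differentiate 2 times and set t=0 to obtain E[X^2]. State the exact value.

E[X^2] = M′′(0) = 1/2

M_X(t) = 2/(2 - t)
M′(t) = 2/(t^2 - 4*t + 4)
M′′(t) = -4/(t^3 - 6*t^2 + 12*t - 8)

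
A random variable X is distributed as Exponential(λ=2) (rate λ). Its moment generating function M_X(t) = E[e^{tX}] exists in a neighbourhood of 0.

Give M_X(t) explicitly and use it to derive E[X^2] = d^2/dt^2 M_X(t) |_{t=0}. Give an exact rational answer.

E[X^2] = M^(2)(0) = 1/2

M_X(t) = 2/(2 - t)
M^(2)(t) = -4/(t^3 - 6*t^2 + 12*t - 8)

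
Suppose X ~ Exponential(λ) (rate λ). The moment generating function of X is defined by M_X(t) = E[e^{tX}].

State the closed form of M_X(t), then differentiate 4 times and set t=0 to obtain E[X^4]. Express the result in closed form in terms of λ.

M_X(t) = λ/(λ - t)
M^(4)(t) = -24*λ/(-λ^5 + 5*λ^4*t - 10*λ^3*t^2 + 10*λ^2*t^3 - 5*λ*t^4 + t^5)

E[X^4] = M^(4)(0) = 24/λ^4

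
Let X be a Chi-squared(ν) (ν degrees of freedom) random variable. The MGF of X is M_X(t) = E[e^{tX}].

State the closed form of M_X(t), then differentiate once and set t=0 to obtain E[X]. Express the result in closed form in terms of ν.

E[X] = M^(1)(0) = ν

M_X(t) = (1 - 2*t)^(-ν/2)
M^(1)(t) = -ν/(2*t*(1 - 2*t)^(ν/2) - (1 - 2*t)^(ν/2))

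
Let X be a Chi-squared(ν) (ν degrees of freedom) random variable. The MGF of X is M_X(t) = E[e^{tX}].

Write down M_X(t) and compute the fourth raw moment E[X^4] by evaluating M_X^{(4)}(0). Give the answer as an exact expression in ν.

M_X(t) = (1 - 2*t)^(-ν/2)
M^(4)(t) = (ν^4 + 12*ν^3 + 44*ν^2 + 48*ν)/(16*t^4*(1 - 2*t)^(ν/2) - 32*t^3*(1 - 2*t)^(ν/2) + 24*t^2*(1 - 2*t)^(ν/2) - 8*t*(1 - 2*t)^(ν/2) + (1 - 2*t)^(ν/2))

E[X^4] = M^(4)(0) = ν*(ν^3 + 12*ν^2 + 44*ν + 48)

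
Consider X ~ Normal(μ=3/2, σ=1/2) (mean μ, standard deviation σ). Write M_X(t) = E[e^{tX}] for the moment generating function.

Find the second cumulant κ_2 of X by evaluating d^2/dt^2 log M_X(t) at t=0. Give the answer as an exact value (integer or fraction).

κ_2 = K^(2)(0) = 1/4

M_X(t) = e^(t^2/8 + 3*t/2)
K_X(t) = log M_X(t) = t^2/8 + 3*t/2
K^(2)(t) = 1/4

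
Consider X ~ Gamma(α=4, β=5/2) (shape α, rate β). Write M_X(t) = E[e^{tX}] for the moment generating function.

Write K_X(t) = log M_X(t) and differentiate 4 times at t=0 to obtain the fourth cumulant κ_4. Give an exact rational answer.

κ_4 = D^4[K](0) = 384/625

M_X(t) = 625/(16*(5/2 - t)^4)
K_X(t) = log M_X(t) = -4*log(5/2 - t) - 4*log(2) + 4*log(5)
D^4[K](t) = 384/(16*t^4 - 160*t^3 + 600*t^2 - 1000*t + 625)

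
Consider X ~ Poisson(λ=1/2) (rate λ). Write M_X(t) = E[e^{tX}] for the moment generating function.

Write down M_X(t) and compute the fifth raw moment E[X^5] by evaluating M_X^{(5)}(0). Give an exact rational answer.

M_X(t) = e^(e^(t)/2 - 1/2)
D^5[M](t) = (e^(5*t)*e^(e^(t)/2) + 20*e^(4*t)*e^(e^(t)/2) + 100*e^(3*t)*e^(e^(t)/2) + 120*e^(2*t)*e^(e^(t)/2) + 16*e^(t)*e^(e^(t)/2))*e^(-1/2)/32

E[X^5] = D^5[M](0) = 257/32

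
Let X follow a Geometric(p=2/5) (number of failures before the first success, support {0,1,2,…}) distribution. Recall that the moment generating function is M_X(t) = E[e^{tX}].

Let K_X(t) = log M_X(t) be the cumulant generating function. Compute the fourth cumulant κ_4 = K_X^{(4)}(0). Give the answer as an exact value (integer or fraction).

M_X(t) = 2/(5*(1 - 3*e^(t)/5))
K_X(t) = log M_X(t) = -log(1 - 3*e^(t)/5) - log(5) + log(2)
K′(t) = -3*e^(t)/(3*e^(t) - 5)
K′′(t) = 15*e^(t)/(9*e^(2*t) - 30*e^(t) + 25)
K′′′(t) = (-45*e^(2*t) - 75*e^(t))/(27*e^(3*t) - 135*e^(2*t) + 225*e^(t) - 125)
K′′′′(t) = (135*e^(3*t) + 900*e^(2*t) + 375*e^(t))/(81*e^(4*t) - 540*e^(3*t) + 1350*e^(2*t) - 1500*e^(t) + 625)

κ_4 = K′′′′(0) = 705/8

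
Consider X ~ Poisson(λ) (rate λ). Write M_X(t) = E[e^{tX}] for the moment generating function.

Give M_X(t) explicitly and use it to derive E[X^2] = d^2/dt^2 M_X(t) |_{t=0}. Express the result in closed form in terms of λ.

M_X(t) = e^(λ*(e^(t) - 1))
M^(2)(t) = (λ^2*e^(2*t)*e^(λ*e^(t)) + λ*e^(t)*e^(λ*e^(t)))*e^(-λ)

E[X^2] = M^(2)(0) = λ*(λ + 1)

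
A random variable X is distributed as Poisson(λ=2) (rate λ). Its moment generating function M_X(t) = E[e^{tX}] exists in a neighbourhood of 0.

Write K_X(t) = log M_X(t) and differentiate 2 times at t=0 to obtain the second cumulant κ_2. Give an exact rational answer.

κ_2 = K′′(0) = 2

M_X(t) = e^(2*e^(t) - 2)
K_X(t) = log M_X(t) = 2*e^(t) - 2
K′(t) = 2*e^(t)
K′′(t) = 2*e^(t)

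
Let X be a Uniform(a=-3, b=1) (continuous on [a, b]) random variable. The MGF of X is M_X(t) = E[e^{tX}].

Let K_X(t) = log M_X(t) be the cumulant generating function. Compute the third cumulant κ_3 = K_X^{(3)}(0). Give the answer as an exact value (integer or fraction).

κ_3 = d^3K/dt^3 |_{t=0} = 0

M_X(t) = (e^(t) - e^(-3*t))/(4*t)
K_X(t) = log M_X(t) = -log(t) + log(e^(t) - e^(-3*t)) - 2*log(2)
dK/dt = (t*e^(4*t) + 3*t - e^(4*t) + 1)/(t*e^(4*t) - t)
d^2K/dt^2 = (-16*t^2*e^(4*t) + e^(8*t) - 2*e^(4*t) + 1)/(t^2*e^(8*t) - 2*t^2*e^(4*t) + t^2)
d^3K/dt^3 = (64*t^3*e^(8*t) + 64*t^3*e^(4*t) - 2*e^(12*t) + 6*e^(8*t) - 6*e^(4*t) + 2)/(t^3*e^(12*t) - 3*t^3*e^(8*t) + 3*t^3*e^(4*t) - t^3)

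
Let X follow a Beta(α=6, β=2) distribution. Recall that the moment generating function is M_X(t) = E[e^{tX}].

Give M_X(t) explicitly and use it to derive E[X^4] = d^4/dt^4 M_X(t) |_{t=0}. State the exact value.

E[X^4] = M^(4)(0) = 21/55

M_X(t) = ₁F₁(6; 8; t)
M^(4)(t) = 21*₁F₁(10; 12; t)/55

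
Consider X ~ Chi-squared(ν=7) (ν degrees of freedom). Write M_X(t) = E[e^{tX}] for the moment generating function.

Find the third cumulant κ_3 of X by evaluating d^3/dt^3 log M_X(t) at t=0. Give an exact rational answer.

M_X(t) = (1 - 2*t)^(-7/2)
K_X(t) = log M_X(t) = -7*log(1 - 2*t)/2
D^3[K](t) = -56/(8*t^3 - 12*t^2 + 6*t - 1)

κ_3 = D^3[K](0) = 56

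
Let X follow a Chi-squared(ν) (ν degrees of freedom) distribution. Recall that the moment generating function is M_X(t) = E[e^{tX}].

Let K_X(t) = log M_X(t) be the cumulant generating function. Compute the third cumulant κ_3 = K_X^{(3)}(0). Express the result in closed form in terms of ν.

κ_3 = K′′′(0) = 8*ν

M_X(t) = (1 - 2*t)^(-ν/2)
K_X(t) = log M_X(t) = -ν*log(1 - 2*t)/2
K′(t) = -ν/(2*t - 1)
K′′(t) = 2*ν/(4*t^2 - 4*t + 1)
K′′′(t) = -8*ν/(8*t^3 - 12*t^2 + 6*t - 1)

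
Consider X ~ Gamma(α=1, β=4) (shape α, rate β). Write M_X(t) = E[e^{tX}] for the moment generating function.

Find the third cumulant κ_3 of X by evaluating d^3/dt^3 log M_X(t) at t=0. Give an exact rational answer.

κ_3 = D^3[K](0) = 1/32

M_X(t) = 4/(4 - t)
K_X(t) = log M_X(t) = -log(4 - t) + 2*log(2)
D^3[K](t) = -2/(t^3 - 12*t^2 + 48*t - 64)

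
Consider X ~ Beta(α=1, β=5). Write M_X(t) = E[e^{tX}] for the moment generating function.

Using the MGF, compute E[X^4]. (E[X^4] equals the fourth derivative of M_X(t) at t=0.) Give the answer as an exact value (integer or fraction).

M_X(t) = ₁F₁(1; 6; t)
D^4[M](t) = ₁F₁(5; 10; t)/126

E[X^4] = D^4[M](0) = 1/126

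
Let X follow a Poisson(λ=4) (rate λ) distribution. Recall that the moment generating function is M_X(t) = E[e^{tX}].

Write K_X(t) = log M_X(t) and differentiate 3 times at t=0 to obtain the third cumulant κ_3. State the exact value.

M_X(t) = e^(4*e^(t) - 4)
K_X(t) = log M_X(t) = 4*e^(t) - 4
K′(t) = 4*e^(t)
K′′(t) = 4*e^(t)
K′′′(t) = 4*e^(t)

κ_3 = K′′′(0) = 4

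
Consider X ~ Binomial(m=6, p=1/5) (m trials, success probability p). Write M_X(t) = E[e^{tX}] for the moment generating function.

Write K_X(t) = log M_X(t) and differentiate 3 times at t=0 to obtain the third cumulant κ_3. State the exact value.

κ_3 = D^3[K](0) = 72/125

M_X(t) = (e^(t)/5 + 4/5)^6
K_X(t) = log M_X(t) = 6*log(e^(t)/5 + 4/5)
D^3[K](t) = (-24*e^(2*t) + 96*e^(t))/(e^(3*t) + 12*e^(2*t) + 48*e^(t) + 64)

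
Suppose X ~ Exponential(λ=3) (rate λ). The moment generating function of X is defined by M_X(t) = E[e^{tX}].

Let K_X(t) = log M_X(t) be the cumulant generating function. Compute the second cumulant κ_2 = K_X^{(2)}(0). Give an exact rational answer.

M_X(t) = 3/(3 - t)
K_X(t) = log M_X(t) = -log(3 - t) + log(3)
D^2[K](t) = 1/(t^2 - 6*t + 9)

κ_2 = D^2[K](0) = 1/9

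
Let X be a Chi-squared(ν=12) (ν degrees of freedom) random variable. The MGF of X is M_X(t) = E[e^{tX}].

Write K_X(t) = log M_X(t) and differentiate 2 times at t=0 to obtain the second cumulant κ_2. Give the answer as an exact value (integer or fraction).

κ_2 = K′′(0) = 24

M_X(t) = (1 - 2*t)^(-6)
K_X(t) = log M_X(t) = -6*log(1 - 2*t)
K′(t) = -12/(2*t - 1)
K′′(t) = 24/(4*t^2 - 4*t + 1)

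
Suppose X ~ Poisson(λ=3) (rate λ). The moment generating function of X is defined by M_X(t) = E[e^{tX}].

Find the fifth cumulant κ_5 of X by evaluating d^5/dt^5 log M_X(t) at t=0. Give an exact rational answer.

κ_5 = K′′′′′(0) = 3

M_X(t) = e^(3*e^(t) - 3)
K_X(t) = log M_X(t) = 3*e^(t) - 3
K′(t) = 3*e^(t)
K′′(t) = 3*e^(t)
K′′′(t) = 3*e^(t)
K′′′′(t) = 3*e^(t)
K′′′′′(t) = 3*e^(t)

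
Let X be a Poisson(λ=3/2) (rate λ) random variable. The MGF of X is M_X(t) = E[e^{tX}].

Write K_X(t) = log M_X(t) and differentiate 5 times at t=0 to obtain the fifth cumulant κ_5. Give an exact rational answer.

κ_5 = d^5K/dt^5 |_{t=0} = 3/2

M_X(t) = e^(3*e^(t)/2 - 3/2)
K_X(t) = log M_X(t) = 3*e^(t)/2 - 3/2
dK/dt = 3*e^(t)/2
d^2K/dt^2 = 3*e^(t)/2
d^3K/dt^3 = 3*e^(t)/2
d^4K/dt^4 = 3*e^(t)/2
d^5K/dt^5 = 3*e^(t)/2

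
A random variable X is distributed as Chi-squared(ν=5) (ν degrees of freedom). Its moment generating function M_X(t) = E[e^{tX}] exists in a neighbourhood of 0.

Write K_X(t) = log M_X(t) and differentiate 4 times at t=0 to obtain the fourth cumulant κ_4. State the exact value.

M_X(t) = (1 - 2*t)^(-5/2)
K_X(t) = log M_X(t) = -5*log(1 - 2*t)/2
D^4[K](t) = 240/(16*t^4 - 32*t^3 + 24*t^2 - 8*t + 1)

κ_4 = D^4[K](0) = 240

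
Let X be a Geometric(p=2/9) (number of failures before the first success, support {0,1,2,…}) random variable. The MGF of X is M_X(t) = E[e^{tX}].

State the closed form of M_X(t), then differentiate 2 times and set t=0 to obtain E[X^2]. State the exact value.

M_X(t) = 2/(9*(1 - 7*e^(t)/9))
M^(2)(t) = (-98*e^(2*t) - 126*e^(t))/(343*e^(3*t) - 1323*e^(2*t) + 1701*e^(t) - 729)

E[X^2] = M^(2)(0) = 28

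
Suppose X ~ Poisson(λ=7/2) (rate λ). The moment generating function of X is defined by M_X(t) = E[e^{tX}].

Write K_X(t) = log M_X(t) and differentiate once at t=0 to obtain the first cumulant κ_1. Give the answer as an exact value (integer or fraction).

κ_1 = dK/dt |_{t=0} = 7/2

M_X(t) = e^(7*e^(t)/2 - 7/2)
K_X(t) = log M_X(t) = 7*e^(t)/2 - 7/2
dK/dt = 7*e^(t)/2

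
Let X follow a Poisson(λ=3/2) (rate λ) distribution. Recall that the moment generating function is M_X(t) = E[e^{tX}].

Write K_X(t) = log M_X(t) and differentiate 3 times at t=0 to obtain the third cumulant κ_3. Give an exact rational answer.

M_X(t) = e^(3*e^(t)/2 - 3/2)
K_X(t) = log M_X(t) = 3*e^(t)/2 - 3/2
D^3[K](t) = 3*e^(t)/2

κ_3 = D^3[K](0) = 3/2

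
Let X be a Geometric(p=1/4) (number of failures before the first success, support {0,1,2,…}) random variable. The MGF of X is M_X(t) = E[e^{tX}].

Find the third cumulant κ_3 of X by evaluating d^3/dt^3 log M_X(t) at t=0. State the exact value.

M_X(t) = 1/(4*(1 - 3*e^(t)/4))
K_X(t) = log M_X(t) = -log(1 - 3*e^(t)/4) - 2*log(2)
K^(3)(t) = (-36*e^(2*t) - 48*e^(t))/(27*e^(3*t) - 108*e^(2*t) + 144*e^(t) - 64)

κ_3 = K^(3)(0) = 84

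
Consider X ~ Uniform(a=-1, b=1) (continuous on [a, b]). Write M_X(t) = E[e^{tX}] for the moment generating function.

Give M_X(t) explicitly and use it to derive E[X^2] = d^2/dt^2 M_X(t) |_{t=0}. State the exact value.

M_X(t) = (e^(t) - e^(-t))/(2*t)
dM/dt = (t*e^(2*t) + t - e^(2*t) + 1)*e^(-t)/(2*t^2)
d^2M/dt^2 = (t^2*e^(2*t) - t^2 - 2*t*e^(2*t) - 2*t + 2*e^(2*t) - 2)*e^(-t)/(2*t^3)

E[X^2] = d^2M/dt^2 |_{t=0} = 1/3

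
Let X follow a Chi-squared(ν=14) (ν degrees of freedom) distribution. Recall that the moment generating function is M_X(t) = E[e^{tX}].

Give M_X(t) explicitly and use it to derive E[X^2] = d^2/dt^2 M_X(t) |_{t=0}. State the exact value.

E[X^2] = d^2M/dt^2 |_{t=0} = 224

M_X(t) = (1 - 2*t)^(-7)
dM/dt = 14/(256*t^8 - 1024*t^7 + 1792*t^6 - 1792*t^5 + 1120*t^4 - 448*t^3 + 112*t^2 - 16*t + 1)
d^2M/dt^2 = -224/(512*t^9 - 2304*t^8 + 4608*t^7 - 5376*t^6 + 4032*t^5 - 2016*t^4 + 672*t^3 - 144*t^2 + 18*t - 1)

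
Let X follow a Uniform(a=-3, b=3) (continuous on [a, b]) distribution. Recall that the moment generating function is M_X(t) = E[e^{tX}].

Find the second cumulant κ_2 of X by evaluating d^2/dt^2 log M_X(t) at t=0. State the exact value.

M_X(t) = (e^(3*t) - e^(-3*t))/(6*t)
K_X(t) = log M_X(t) = -log(t) + log(e^(3*t) - e^(-3*t)) - log(6)
dK/dt = (3*t*e^(6*t) + 3*t - e^(6*t) + 1)/(t*e^(6*t) - t)
d^2K/dt^2 = (-36*t^2*e^(6*t) + e^(12*t) - 2*e^(6*t) + 1)/(t^2*e^(12*t) - 2*t^2*e^(6*t) + t^2)

κ_2 = d^2K/dt^2 |_{t=0} = 3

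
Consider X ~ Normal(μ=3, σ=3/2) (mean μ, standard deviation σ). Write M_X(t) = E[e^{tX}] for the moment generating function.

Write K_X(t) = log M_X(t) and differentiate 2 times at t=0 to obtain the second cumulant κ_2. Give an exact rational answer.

κ_2 = K^(2)(0) = 9/4

M_X(t) = e^(9*t^2/8 + 3*t)
K_X(t) = log M_X(t) = 9*t^2/8 + 3*t
K^(2)(t) = 9/4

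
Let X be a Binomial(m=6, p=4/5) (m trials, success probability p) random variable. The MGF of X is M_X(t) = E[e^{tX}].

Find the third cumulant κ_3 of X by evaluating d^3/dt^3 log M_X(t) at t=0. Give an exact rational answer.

κ_3 = K^(3)(0) = -72/125

M_X(t) = (4*e^(t)/5 + 1/5)^6
K_X(t) = log M_X(t) = 6*log(4*e^(t)/5 + 1/5)
K^(3)(t) = (-96*e^(2*t) + 24*e^(t))/(64*e^(3*t) + 48*e^(2*t) + 12*e^(t) + 1)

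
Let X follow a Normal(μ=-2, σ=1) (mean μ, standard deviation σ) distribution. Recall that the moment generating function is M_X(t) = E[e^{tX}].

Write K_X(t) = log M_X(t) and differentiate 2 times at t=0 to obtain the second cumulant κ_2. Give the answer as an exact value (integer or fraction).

M_X(t) = e^(t^2/2 - 2*t)
K_X(t) = log M_X(t) = t^2/2 - 2*t
K′(t) = t - 2
K′′(t) = 1

κ_2 = K′′(0) = 1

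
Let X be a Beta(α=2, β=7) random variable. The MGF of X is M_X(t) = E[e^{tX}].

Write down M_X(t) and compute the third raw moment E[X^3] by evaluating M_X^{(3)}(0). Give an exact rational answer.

M_X(t) = ₁F₁(2; 9; t)
D^3[M](t) = 4*₁F₁(5; 12; t)/165

E[X^3] = D^3[M](0) = 4/165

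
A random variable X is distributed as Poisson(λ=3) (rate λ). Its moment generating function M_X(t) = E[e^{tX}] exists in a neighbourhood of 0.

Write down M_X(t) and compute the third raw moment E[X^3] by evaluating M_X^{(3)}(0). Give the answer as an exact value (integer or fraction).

E[X^3] = d^3M/dt^3 |_{t=0} = 57

M_X(t) = e^(3*e^(t) - 3)
dM/dt = 3*e^(-3)*e^(t)*e^(3*e^(t))
d^2M/dt^2 = (9*e^(2*t)*e^(3*e^(t)) + 3*e^(t)*e^(3*e^(t)))*e^(-3)
d^3M/dt^3 = (27*e^(3*t)*e^(3*e^(t)) + 27*e^(2*t)*e^(3*e^(t)) + 3*e^(t)*e^(3*e^(t)))*e^(-3)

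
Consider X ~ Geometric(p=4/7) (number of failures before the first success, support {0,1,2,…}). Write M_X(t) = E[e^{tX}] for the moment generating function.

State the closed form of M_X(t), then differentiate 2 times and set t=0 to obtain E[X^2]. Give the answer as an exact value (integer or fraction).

M_X(t) = 4/(7*(1 - 3*e^(t)/7))
M^(2)(t) = (-36*e^(2*t) - 84*e^(t))/(27*e^(3*t) - 189*e^(2*t) + 441*e^(t) - 343)

E[X^2] = M^(2)(0) = 15/8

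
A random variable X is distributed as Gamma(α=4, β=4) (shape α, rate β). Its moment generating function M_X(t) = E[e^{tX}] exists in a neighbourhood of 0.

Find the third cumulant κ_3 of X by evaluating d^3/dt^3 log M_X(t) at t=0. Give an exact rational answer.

κ_3 = K^(3)(0) = 1/8

M_X(t) = 256/(4 - t)^4
K_X(t) = log M_X(t) = -4*log(4 - t) + 8*log(2)
K^(3)(t) = -8/(t^3 - 12*t^2 + 48*t - 64)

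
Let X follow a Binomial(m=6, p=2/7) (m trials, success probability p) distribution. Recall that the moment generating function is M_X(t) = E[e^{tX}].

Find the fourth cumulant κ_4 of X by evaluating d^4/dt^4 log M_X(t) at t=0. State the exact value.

κ_4 = K^(4)(0) = -660/2401

M_X(t) = (2*e^(t)/7 + 5/7)^6
K_X(t) = log M_X(t) = 6*log(2*e^(t)/7 + 5/7)
K^(4)(t) = (240*e^(3*t) - 2400*e^(2*t) + 1500*e^(t))/(16*e^(4*t) + 160*e^(3*t) + 600*e^(2*t) + 1000*e^(t) + 625)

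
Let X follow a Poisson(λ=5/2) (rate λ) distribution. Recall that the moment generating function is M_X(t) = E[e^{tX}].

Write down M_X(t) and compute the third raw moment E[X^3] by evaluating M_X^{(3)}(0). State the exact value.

E[X^3] = d^3M/dt^3 |_{t=0} = 295/8

M_X(t) = e^(5*e^(t)/2 - 5/2)
dM/dt = 5*e^(-5/2)*e^(t)*e^(5*e^(t)/2)/2
d^2M/dt^2 = (25*e^(2*t)*e^(5*e^(t)/2) + 10*e^(t)*e^(5*e^(t)/2))*e^(-5/2)/4
d^3M/dt^3 = (125*e^(3*t)*e^(5*e^(t)/2) + 150*e^(2*t)*e^(5*e^(t)/2) + 20*e^(t)*e^(5*e^(t)/2))*e^(-5/2)/8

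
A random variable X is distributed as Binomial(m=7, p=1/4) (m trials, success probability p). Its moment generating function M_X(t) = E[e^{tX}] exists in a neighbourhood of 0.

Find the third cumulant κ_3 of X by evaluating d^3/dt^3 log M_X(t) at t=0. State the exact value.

κ_3 = D^3[K](0) = 21/32

M_X(t) = (e^(t)/4 + 3/4)^7
K_X(t) = log M_X(t) = 7*log(e^(t)/4 + 3/4)
D^3[K](t) = (-21*e^(2*t) + 63*e^(t))/(e^(3*t) + 9*e^(2*t) + 27*e^(t) + 27)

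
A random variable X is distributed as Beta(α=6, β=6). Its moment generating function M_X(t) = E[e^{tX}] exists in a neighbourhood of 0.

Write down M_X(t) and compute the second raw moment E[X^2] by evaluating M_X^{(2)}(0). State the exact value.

E[X^2] = M^(2)(0) = 7/26

M_X(t) = ₁F₁(6; 12; t)
M^(2)(t) = 7*₁F₁(8; 14; t)/26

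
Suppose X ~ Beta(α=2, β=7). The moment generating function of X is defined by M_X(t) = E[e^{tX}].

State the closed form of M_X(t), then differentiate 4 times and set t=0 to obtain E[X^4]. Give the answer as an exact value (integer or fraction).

M_X(t) = ₁F₁(2; 9; t)
D^4[M](t) = ₁F₁(6; 13; t)/99

E[X^4] = D^4[M](0) = 1/99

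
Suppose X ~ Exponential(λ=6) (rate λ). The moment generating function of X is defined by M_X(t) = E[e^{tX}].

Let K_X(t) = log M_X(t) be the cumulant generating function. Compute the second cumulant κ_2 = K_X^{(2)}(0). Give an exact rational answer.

M_X(t) = 6/(6 - t)
K_X(t) = log M_X(t) = -log(6 - t) + log(6)
D^2[K](t) = 1/(t^2 - 12*t + 36)

κ_2 = D^2[K](0) = 1/36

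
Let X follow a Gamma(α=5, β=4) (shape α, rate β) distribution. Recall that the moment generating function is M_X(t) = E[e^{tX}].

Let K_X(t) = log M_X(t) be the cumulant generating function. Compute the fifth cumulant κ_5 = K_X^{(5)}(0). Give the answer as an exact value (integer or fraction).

M_X(t) = 1024/(4 - t)^5
K_X(t) = log M_X(t) = -5*log(4 - t) + 10*log(2)
D^5[K](t) = -120/(t^5 - 20*t^4 + 160*t^3 - 640*t^2 + 1280*t - 1024)

κ_5 = D^5[K](0) = 15/128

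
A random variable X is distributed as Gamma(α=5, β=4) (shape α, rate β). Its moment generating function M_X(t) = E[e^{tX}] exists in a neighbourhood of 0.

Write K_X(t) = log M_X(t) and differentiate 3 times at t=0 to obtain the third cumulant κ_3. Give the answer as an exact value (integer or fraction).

κ_3 = K′′′(0) = 5/32

M_X(t) = 1024/(4 - t)^5
K_X(t) = log M_X(t) = -5*log(4 - t) + 10*log(2)
K′(t) = -5/(t - 4)
K′′(t) = 5/(t^2 - 8*t + 16)
K′′′(t) = -10/(t^3 - 12*t^2 + 48*t - 64)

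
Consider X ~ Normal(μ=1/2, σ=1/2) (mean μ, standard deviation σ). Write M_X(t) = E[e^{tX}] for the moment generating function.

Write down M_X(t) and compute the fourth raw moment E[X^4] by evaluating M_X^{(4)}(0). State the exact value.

M_X(t) = e^(t^2/8 + t/2)
dM/dt = t*e^(t/2)*e^(t^2/8)/4 + e^(t/2)*e^(t^2/8)/2
d^2M/dt^2 = t^2*e^(t/2)*e^(t^2/8)/16 + t*e^(t/2)*e^(t^2/8)/4 + e^(t/2)*e^(t^2/8)/2
d^3M/dt^3 = t^3*e^(t/2)*e^(t^2/8)/64 + 3*t^2*e^(t/2)*e^(t^2/8)/32 + 3*t*e^(t/2)*e^(t^2/8)/8 + e^(t/2)*e^(t^2/8)/2
d^4M/dt^4 = t^4*e^(t/2)*e^(t^2/8)/256 + t^3*e^(t/2)*e^(t^2/8)/32 + 3*t^2*e^(t/2)*e^(t^2/8)/16 + t*e^(t/2)*e^(t^2/8)/2 + 5*e^(t/2)*e^(t^2/8)/8

E[X^4] = d^4M/dt^4 |_{t=0} = 5/8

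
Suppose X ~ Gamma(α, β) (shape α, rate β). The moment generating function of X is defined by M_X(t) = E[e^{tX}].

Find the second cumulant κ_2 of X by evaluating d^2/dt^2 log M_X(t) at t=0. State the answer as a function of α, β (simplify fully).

M_X(t) = (β/(β - t))^α
K_X(t) = log M_X(t) = α*(log(β) - log(β - t))
dK/dt = -α/(-β + t)
d^2K/dt^2 = α/(β^2 - 2*β*t + t^2)

κ_2 = d^2K/dt^2 |_{t=0} = α/β^2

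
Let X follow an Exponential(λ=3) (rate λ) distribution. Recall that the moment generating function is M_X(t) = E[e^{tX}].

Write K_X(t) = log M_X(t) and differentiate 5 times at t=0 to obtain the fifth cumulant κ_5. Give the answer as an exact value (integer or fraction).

M_X(t) = 3/(3 - t)
K_X(t) = log M_X(t) = -log(3 - t) + log(3)
K′(t) = -1/(t - 3)
K′′(t) = 1/(t^2 - 6*t + 9)
K′′′(t) = -2/(t^3 - 9*t^2 + 27*t - 27)
K′′′′(t) = 6/(t^4 - 12*t^3 + 54*t^2 - 108*t + 81)
K′′′′′(t) = -24/(t^5 - 15*t^4 + 90*t^3 - 270*t^2 + 405*t - 243)

κ_5 = K′′′′′(0) = 8/81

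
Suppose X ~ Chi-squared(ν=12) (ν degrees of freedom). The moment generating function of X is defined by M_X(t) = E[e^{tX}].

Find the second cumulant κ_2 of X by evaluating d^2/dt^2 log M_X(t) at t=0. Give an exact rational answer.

M_X(t) = (1 - 2*t)^(-6)
K_X(t) = log M_X(t) = -6*log(1 - 2*t)
K′(t) = -12/(2*t - 1)
K′′(t) = 24/(4*t^2 - 4*t + 1)

κ_2 = K′′(0) = 24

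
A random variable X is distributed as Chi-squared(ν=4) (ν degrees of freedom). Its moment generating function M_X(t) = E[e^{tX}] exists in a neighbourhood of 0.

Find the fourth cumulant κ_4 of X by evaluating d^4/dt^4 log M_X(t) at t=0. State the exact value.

κ_4 = K^(4)(0) = 192

M_X(t) = (1 - 2*t)^(-2)
K_X(t) = log M_X(t) = -2*log(1 - 2*t)
K^(4)(t) = 192/(16*t^4 - 32*t^3 + 24*t^2 - 8*t + 1)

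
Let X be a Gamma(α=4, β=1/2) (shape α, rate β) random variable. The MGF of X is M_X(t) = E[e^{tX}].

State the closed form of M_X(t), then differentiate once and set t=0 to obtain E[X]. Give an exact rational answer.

E[X] = M^(1)(0) = 8

M_X(t) = 1/(16*(1/2 - t)^4)
M^(1)(t) = -8/(32*t^5 - 80*t^4 + 80*t^3 - 40*t^2 + 10*t - 1)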